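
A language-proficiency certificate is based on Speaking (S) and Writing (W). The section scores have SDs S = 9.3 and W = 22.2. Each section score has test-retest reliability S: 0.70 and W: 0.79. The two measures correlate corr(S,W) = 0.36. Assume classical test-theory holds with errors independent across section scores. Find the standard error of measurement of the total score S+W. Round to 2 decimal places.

11.38

Var(total) = 579.33 + 148.651 = 727.981.
True-score variance = 449.887 + 148.651 = 598.538, so reliability = 0.8222.
Error variance = 727.981 − 598.538 = 129.443; SEM = √129.443 = 11.38.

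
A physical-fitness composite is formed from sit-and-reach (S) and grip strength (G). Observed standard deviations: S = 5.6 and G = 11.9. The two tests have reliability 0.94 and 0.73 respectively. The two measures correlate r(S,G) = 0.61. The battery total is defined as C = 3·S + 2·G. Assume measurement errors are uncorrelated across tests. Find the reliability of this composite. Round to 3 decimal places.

Var(C) = 3²·5.6² + 2²·11.9² + 2·[6·5.6·11.9·0.61] = 848.68 + 487.805 = 1336.48.
Because errors are independent across components, Cov(Tᵢ,Tⱼ) = Cov(Xᵢ,Xⱼ); the off-diagonal part of the true-score variance is the same as above.
True-score variance = [3²·5.6²·0.94 + 2²·11.9²·0.73] + 487.805 = 678.807 + 487.805 = 1166.61.
Reliability = 1166.61 / 1336.48 = 0.873.

0.873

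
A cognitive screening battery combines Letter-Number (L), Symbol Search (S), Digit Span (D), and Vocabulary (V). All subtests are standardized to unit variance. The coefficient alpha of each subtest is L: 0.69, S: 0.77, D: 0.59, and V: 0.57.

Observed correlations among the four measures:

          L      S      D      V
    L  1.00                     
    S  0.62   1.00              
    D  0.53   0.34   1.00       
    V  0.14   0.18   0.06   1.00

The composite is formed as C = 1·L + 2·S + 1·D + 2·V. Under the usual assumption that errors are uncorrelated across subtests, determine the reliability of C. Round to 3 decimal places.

0.804

Var(C) = 1 + 2² + 1 + 2² + 2·[2·0.62 + 0.53 + 2·0.14 + 2·0.34 + 4·0.18 + 2·0.06] = 10 + 7.14 = 17.14.
With uncorrelated errors the cross-covariances are all true-score covariance, so they carry over unchanged; only the diagonal terms shrink to ρᵢσᵢ².
True-score variance = [0.69 + 2²·0.77 + 0.59 + 2²·0.57] + 7.14 = 6.64 + 7.14 = 13.78.
Reliability = 13.78 / 17.14 = 0.804.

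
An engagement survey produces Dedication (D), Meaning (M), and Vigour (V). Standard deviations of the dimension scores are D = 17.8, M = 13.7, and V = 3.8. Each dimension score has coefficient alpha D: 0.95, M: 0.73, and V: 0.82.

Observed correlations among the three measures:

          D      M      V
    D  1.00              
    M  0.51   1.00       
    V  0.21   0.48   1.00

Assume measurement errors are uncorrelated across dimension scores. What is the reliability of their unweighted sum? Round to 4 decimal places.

Var(D+M+V) = 17.8² + 13.7² + 3.8² + 2·[17.8·13.7·0.51 + 17.8·3.8·0.21 + 13.7·3.8·0.48] = 518.97 + 327.124 = 846.094.
With uncorrelated errors the cross-covariances are all true-score covariance, so they carry over unchanged; only the diagonal terms shrink to ρᵢσᵢ².
True-score variance = [17.8²·0.95 + 13.7²·0.73 + 3.8²·0.82] + 327.124 = 449.852 + 327.124 = 776.976.
Reliability = 776.976 / 846.094 = 0.9183.

0.9183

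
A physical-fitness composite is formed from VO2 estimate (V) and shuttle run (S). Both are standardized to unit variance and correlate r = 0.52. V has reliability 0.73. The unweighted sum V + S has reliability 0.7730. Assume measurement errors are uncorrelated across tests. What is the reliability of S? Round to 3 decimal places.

0.580

Var(V+S) = 2 + 2·0.52 = 3.040.
True-score variance = ρ_V + ρ_S + 2·0.52, so 0.7730 = (0.73 + ρ_S + 1.04) / 3.040.
ρ_S = 0.7730·3.040 − 0.73 − 1.04 = 0.580.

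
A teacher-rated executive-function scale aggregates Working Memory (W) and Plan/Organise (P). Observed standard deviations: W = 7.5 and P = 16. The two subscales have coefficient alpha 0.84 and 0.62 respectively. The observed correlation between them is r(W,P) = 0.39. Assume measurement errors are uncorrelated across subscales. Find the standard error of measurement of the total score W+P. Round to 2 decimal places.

Var(total) = 312.25 + 93.6 = 405.85.
True-score variance = 205.97 + 93.6 = 299.57, so reliability = 0.7381.
Error variance = 405.85 − 299.57 = 106.28; SEM = √106.28 = 10.31.

10.31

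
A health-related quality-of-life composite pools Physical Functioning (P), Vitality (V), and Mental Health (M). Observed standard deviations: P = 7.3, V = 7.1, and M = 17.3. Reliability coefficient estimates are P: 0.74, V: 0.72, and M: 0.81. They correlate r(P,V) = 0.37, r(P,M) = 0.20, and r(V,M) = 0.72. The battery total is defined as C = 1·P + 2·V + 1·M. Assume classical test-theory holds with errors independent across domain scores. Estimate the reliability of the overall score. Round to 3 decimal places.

Var(C) = 7.3² + 2²·7.1² + 17.3² + 2·[2·7.3·7.1·0.37 + 7.3·17.3·0.20 + 2·7.1·17.3·0.72] = 554.22 + 480.975 = 1035.19.
Under uncorrelated errors the observed covariances equal the true-score covariances, so only the own-variance terms attenuate.
True-score variance = [7.3²·0.74 + 2²·7.1²·0.72 + 17.3²·0.81] + 480.975 = 427.04 + 480.975 = 908.015.
Reliability = 908.015 / 1035.19 = 0.877.

0.877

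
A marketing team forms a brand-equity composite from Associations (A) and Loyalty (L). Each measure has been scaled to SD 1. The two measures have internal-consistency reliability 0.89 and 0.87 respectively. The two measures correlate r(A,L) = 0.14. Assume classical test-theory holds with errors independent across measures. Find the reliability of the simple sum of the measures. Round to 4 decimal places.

Var(A+L) = 2 + 2·[0.14] = 2 + 0.28 = 2.28.
Under uncorrelated errors the observed covariances equal the true-score covariances, so only the own-variance terms attenuate.
True-score variance = [0.89 + 0.87] + 0.28 = 1.76 + 0.28 = 2.04.
Reliability = 2.04 / 2.28 = 0.8947.

0.8947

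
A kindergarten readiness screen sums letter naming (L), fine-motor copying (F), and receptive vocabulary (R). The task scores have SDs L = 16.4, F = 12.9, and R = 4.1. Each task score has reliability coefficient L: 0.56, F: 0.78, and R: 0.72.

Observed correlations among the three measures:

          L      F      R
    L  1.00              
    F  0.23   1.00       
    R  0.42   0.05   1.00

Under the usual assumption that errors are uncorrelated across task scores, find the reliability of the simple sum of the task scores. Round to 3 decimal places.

Var(L+F+R) = 16.4² + 12.9² + 4.1² + 2·[16.4·12.9·0.23 + 16.4·4.1·0.42 + 12.9·4.1·0.05] = 452.18 + 159.088 = 611.268.
With uncorrelated errors the cross-covariances are all true-score covariance, so they carry over unchanged; only the diagonal terms shrink to ρᵢσᵢ².
True-score variance = [16.4²·0.56 + 12.9²·0.78 + 4.1²·0.72] + 159.088 = 292.521 + 159.088 = 451.609.
Reliability = 451.609 / 611.268 = 0.739.

0.739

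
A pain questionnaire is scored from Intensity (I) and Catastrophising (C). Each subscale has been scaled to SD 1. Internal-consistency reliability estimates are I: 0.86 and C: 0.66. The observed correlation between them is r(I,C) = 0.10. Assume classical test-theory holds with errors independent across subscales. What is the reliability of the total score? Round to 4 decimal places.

0.7818

Var(I+C) = 2 + 2·[0.10] = 2 + 0.2 = 2.2.
With uncorrelated errors the cross-covariances are all true-score covariance, so they carry over unchanged; only the diagonal terms shrink to ρᵢσᵢ².
True-score variance = [0.86 + 0.66] + 0.2 = 1.52 + 0.2 = 1.72.
Reliability = 1.72 / 2.2 = 0.7818.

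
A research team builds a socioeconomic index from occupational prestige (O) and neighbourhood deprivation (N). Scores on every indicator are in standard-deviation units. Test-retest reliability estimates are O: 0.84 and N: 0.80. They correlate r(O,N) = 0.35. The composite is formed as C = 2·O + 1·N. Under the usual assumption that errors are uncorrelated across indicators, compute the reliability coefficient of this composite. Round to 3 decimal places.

Var(C) = 2² + 1 + 2·[2·0.35] = 5 + 1.4 = 6.4.
With uncorrelated errors the cross-covariances are all true-score covariance, so they carry over unchanged; only the diagonal terms shrink to ρᵢσᵢ².
True-score variance = [2²·0.84 + 0.80] + 1.4 = 4.16 + 1.4 = 5.56.
Reliability = 5.56 / 6.4 = 0.869.

0.869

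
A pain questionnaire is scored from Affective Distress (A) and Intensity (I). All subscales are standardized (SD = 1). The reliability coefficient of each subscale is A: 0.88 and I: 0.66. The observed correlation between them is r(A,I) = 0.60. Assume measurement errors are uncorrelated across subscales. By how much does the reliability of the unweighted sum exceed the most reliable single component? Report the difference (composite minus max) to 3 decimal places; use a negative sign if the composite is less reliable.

-0.024

Var(sum) = 2 + 1.2 = 3.2; true-score variance = 1.54 + 1.2 = 2.74; composite reliability = 0.8563.
Max component reliability = 0.8800.
Difference = 0.8563 − 0.8800 = -0.024.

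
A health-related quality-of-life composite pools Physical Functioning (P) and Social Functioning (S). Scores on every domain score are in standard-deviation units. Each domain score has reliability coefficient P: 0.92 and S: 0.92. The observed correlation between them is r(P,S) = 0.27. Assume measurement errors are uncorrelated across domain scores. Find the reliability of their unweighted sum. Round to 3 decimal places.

Var(P+S) = 2 + 2·[0.27] = 2 + 0.54 = 2.54.
With uncorrelated errors the cross-covariances are all true-score covariance, so they carry over unchanged; only the diagonal terms shrink to ρᵢσᵢ².
True-score variance = [0.92 + 0.92] + 0.54 = 1.84 + 0.54 = 2.38.
Reliability = 2.38 / 2.54 = 0.937.

0.937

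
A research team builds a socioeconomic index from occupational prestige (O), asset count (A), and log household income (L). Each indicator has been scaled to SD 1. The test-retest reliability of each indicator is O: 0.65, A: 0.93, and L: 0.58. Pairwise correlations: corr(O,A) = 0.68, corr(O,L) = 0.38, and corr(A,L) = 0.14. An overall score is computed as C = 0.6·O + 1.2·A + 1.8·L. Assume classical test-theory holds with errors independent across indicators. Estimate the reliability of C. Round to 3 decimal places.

0.787

Var(C) = 0.6² + 1.2² + 1.8² + 2·[0.72·0.68 + 1.08·0.38 + 2.16·0.14] = 5.04 + 2.4048 = 7.4448.
Because errors are independent across components, Cov(Tᵢ,Tⱼ) = Cov(Xᵢ,Xⱼ); the off-diagonal part of the true-score variance is the same as above.
True-score variance = [0.6²·0.65 + 1.2²·0.93 + 1.8²·0.58] + 2.4048 = 3.4524 + 2.4048 = 5.8572.
Reliability = 5.8572 / 7.4448 = 0.787.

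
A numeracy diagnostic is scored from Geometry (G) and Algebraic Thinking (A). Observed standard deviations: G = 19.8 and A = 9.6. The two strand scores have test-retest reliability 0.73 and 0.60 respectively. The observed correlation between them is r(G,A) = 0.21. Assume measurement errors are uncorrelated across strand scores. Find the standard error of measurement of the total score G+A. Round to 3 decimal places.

Var(total) = 484.2 + 79.8336 = 564.034.
True-score variance = 341.485 + 79.8336 = 421.319, so reliability = 0.7470.
Error variance = 564.034 − 421.319 = 142.715; SEM = √142.715 = 11.946.

11.946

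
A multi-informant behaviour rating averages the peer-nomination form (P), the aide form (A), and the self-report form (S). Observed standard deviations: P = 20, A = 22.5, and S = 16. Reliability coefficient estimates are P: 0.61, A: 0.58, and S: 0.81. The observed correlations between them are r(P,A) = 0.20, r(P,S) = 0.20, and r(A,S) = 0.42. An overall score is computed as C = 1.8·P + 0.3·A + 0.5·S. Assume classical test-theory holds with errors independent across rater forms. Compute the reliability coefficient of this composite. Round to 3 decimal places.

0.677

Var(C) = 1.8²·20² + 0.3²·22.5² + 0.5²·16² + 2·[0.54·20·22.5·0.20 + 0.9·20·16·0.20 + 0.15·22.5·16·0.42] = 1405.56 + 257.76 = 1663.32.
Under uncorrelated errors the observed covariances equal the true-score covariances, so only the own-variance terms attenuate.
True-score variance = [1.8²·20²·0.61 + 0.3²·22.5²·0.58 + 0.5²·16²·0.81] + 257.76 = 868.826 + 257.76 = 1126.59.
Reliability = 1126.59 / 1663.32 = 0.677.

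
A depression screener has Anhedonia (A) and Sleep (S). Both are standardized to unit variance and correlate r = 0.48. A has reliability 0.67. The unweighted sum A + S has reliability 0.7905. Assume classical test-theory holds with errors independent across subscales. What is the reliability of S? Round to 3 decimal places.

Var(A+S) = 2 + 2·0.48 = 2.960.
True-score variance = ρ_A + ρ_S + 2·0.48, so 0.7905 = (0.67 + ρ_S + 0.96) / 2.960.
ρ_S = 0.7905·2.960 − 0.67 − 0.96 = 0.710.

0.710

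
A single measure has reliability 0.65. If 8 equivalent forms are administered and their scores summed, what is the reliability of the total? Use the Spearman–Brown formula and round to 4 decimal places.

0.9369

ρ_k = kρ / (1 + (k−1)ρ) = 8·0.65 / (1 + 7·0.65) = 5.200 / 5.550 = 0.9369.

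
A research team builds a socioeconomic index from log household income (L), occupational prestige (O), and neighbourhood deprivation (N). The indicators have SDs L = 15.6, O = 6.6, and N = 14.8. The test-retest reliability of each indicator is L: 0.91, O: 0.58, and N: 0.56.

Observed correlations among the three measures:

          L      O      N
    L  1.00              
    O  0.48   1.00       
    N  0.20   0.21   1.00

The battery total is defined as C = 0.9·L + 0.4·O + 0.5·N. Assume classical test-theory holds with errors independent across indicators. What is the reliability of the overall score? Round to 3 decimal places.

Var(C) = 0.9²·15.6² + 0.4²·6.6² + 0.5²·14.8² + 2·[0.36·15.6·6.6·0.48 + 0.45·15.6·14.8·0.20 + 0.2·6.6·14.8·0.21] = 258.851 + 85.3465 = 344.198.
Because errors are independent across components, Cov(Tᵢ,Tⱼ) = Cov(Xᵢ,Xⱼ); the off-diagonal part of the true-score variance is the same as above.
True-score variance = [0.9²·15.6²·0.91 + 0.4²·6.6²·0.58 + 0.5²·14.8²·0.56] + 85.3465 = 214.089 + 85.3465 = 299.435.
Reliability = 299.435 / 344.198 = 0.870.

0.870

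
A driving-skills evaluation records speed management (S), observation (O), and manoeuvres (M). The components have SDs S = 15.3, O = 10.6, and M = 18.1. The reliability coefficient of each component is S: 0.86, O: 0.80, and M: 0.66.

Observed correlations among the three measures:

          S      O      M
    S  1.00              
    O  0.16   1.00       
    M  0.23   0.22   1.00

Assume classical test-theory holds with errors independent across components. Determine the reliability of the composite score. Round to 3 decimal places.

Var(S+O+M) = 15.3² + 10.6² + 18.1² + 2·[15.3·10.6·0.16 + 15.3·18.1·0.23 + 10.6·18.1·0.22] = 674.06 + 263.704 = 937.764.
Because errors are independent across components, Cov(Tᵢ,Tⱼ) = Cov(Xᵢ,Xⱼ); the off-diagonal part of the true-score variance is the same as above.
True-score variance = [15.3²·0.86 + 10.6²·0.80 + 18.1²·0.66] + 263.704 = 507.428 + 263.704 = 771.132.
Reliability = 771.132 / 937.764 = 0.822.

0.822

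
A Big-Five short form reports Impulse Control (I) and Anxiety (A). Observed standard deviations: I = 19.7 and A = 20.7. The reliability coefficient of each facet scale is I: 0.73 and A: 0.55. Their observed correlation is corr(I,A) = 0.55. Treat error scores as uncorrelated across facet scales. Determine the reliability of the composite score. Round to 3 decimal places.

Var(I+A) = 19.7² + 20.7² + 2·[19.7·20.7·0.55] = 816.58 + 448.569 = 1265.15.
With uncorrelated errors the cross-covariances are all true-score covariance, so they carry over unchanged; only the diagonal terms shrink to ρᵢσᵢ².
True-score variance = [19.7²·0.73 + 20.7²·0.55] + 448.569 = 518.975 + 448.569 = 967.544.
Reliability = 967.544 / 1265.15 = 0.765.

0.765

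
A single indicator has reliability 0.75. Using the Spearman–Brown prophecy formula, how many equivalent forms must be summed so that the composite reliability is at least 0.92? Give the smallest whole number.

k ≥ ρ*(1−ρ₁)/(ρ₁(1−ρ*)) = 0.92·0.25 / (0.75·0.08) = 3.833.
Smallest integer k = 4.

4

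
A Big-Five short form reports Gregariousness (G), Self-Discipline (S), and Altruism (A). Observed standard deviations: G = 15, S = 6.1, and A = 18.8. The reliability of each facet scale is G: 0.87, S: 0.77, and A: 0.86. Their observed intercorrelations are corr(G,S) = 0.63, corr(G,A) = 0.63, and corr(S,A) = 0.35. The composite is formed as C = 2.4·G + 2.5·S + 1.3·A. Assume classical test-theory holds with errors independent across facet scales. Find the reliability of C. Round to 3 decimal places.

Var(C) = 2.4²·15² + 2.5²·6.1² + 1.3²·18.8² + 2·[6·15·6.1·0.63 + 3.12·15·18.8·0.63 + 3.25·6.1·18.8·0.35] = 2125.88 + 2061.24 = 4187.11.
With uncorrelated errors the cross-covariances are all true-score covariance, so they carry over unchanged; only the diagonal terms shrink to ρᵢσᵢ².
True-score variance = [2.4²·15²·0.87 + 2.5²·6.1²·0.77 + 1.3²·18.8²·0.86] + 2061.24 = 1820.28 + 2061.24 = 3881.52.
Reliability = 3881.52 / 4187.11 = 0.927.

0.927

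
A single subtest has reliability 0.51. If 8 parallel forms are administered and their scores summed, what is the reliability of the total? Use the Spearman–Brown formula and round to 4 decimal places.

ρ_k = kρ / (1 + (k−1)ρ) = 8·0.51 / (1 + 7·0.51) = 4.080 / 4.570 = 0.8928.

0.8928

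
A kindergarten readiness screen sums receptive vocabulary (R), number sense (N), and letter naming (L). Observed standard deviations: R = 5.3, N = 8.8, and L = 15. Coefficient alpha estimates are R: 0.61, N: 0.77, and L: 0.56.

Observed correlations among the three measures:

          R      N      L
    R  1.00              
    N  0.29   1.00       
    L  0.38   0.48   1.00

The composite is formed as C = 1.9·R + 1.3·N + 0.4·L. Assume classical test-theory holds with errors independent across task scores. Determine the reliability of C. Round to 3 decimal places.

0.809

Var(C) = 1.9²·5.3² + 1.3²·8.8² + 0.4²·15² + 2·[2.47·5.3·8.8·0.29 + 0.76·5.3·15·0.38 + 0.52·8.8·15·0.48] = 268.279 + 178.63 = 446.909.
Under uncorrelated errors the observed covariances equal the true-score covariances, so only the own-variance terms attenuate.
True-score variance = [1.9²·5.3²·0.61 + 1.3²·8.8²·0.77 + 0.4²·15²·0.56] + 178.63 = 182.79 + 178.63 = 361.42.
Reliability = 361.42 / 446.909 = 0.809.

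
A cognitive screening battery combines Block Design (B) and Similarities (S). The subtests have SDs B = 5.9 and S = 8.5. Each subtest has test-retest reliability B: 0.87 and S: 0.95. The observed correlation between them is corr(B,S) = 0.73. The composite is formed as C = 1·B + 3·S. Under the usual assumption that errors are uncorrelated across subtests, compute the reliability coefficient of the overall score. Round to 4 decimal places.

Var(C) = 5.9² + 3²·8.5² + 2·[3·5.9·8.5·0.73] = 685.06 + 219.657 = 904.717.
Because errors are independent across components, Cov(Tᵢ,Tⱼ) = Cov(Xᵢ,Xⱼ); the off-diagonal part of the true-score variance is the same as above.
True-score variance = [5.9²·0.87 + 3²·8.5²·0.95] + 219.657 = 648.022 + 219.657 = 867.679.
Reliability = 867.679 / 904.717 = 0.9591.

0.9591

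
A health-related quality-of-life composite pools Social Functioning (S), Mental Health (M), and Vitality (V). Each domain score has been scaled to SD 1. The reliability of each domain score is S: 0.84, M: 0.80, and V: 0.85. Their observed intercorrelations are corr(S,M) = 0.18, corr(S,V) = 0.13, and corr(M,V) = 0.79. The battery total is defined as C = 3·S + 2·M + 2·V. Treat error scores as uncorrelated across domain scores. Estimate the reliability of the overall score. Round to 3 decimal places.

0.895

Var(C) = 3² + 2² + 2² + 2·[6·0.18 + 6·0.13 + 4·0.79] = 17 + 10.04 = 27.04.
Because errors are independent across components, Cov(Tᵢ,Tⱼ) = Cov(Xᵢ,Xⱼ); the off-diagonal part of the true-score variance is the same as above.
True-score variance = [3²·0.84 + 2²·0.80 + 2²·0.85] + 10.04 = 14.16 + 10.04 = 24.2.
Reliability = 24.2 / 27.04 = 0.895.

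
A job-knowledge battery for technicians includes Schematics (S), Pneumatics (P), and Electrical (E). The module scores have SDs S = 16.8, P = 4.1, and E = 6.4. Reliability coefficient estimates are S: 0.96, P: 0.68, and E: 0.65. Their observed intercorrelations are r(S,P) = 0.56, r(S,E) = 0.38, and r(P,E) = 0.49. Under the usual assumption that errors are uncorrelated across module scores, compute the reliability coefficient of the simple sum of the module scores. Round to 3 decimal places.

Var(S+P+E) = 16.8² + 4.1² + 6.4² + 2·[16.8·4.1·0.56 + 16.8·6.4·0.38 + 4.1·6.4·0.49] = 340.01 + 184.576 = 524.586.
Under uncorrelated errors the observed covariances equal the true-score covariances, so only the own-variance terms attenuate.
True-score variance = [16.8²·0.96 + 4.1²·0.68 + 6.4²·0.65] + 184.576 = 309.005 + 184.576 = 493.581.
Reliability = 493.581 / 524.586 = 0.941.

0.941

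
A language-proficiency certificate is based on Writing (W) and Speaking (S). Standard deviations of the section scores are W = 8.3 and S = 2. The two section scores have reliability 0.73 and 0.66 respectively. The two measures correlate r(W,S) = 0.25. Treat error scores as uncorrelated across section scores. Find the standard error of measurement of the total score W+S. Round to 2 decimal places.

4.47

Var(total) = 72.89 + 8.3 = 81.19.
True-score variance = 52.9297 + 8.3 = 61.2297, so reliability = 0.7542.
Error variance = 81.19 − 61.2297 = 19.9603; SEM = √19.9603 = 4.47.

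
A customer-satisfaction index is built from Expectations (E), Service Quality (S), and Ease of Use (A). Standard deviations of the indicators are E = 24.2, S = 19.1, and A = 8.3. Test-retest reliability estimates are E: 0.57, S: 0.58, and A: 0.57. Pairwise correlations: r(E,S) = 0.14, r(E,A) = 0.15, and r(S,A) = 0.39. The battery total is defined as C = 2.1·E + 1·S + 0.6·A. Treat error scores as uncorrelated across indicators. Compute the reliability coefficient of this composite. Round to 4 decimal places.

Var(C) = 2.1²·24.2² + 19.1² + 0.6²·8.3² + 2·[2.1·24.2·19.1·0.14 + 1.26·24.2·8.3·0.15 + 0.6·19.1·8.3·0.39] = 2972.28 + 421.902 = 3394.19.
With uncorrelated errors the cross-covariances are all true-score covariance, so they carry over unchanged; only the diagonal terms shrink to ρᵢσᵢ².
True-score variance = [2.1²·24.2²·0.57 + 19.1²·0.58 + 0.6²·8.3²·0.57] + 421.902 = 1697.85 + 421.902 = 2119.75.
Reliability = 2119.75 / 3394.19 = 0.6245.

0.6245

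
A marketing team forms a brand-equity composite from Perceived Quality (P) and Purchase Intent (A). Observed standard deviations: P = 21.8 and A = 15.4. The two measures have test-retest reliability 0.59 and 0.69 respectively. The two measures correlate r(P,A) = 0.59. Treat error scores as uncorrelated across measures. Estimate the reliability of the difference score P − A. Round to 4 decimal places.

Var(P−A) = 21.8² + 15.4² − 2·21.8·15.4·0.59 = 712.4 − 396.15 = 316.25.
Under uncorrelated errors the observed covariances equal the true-score covariances, so only the own-variance terms attenuate.
True-score variance = [21.8²·0.59 + 15.4²·0.69] − 396.15 = 444.032 − 396.15 = 47.8824.
Reliability = 47.8824 / 316.25 = 0.1514.

0.1514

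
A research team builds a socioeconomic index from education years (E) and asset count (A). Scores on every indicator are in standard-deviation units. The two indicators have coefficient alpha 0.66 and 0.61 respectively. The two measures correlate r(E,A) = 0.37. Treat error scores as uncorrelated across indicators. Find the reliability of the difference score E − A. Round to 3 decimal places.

0.421

Var(E−A) = 1 + 1 − 2·0.37 = 2 − 0.74 = 1.26.
Because errors are independent across components, Cov(Tᵢ,Tⱼ) = Cov(Xᵢ,Xⱼ); the off-diagonal part of the true-score variance is the same as above.
True-score variance = [0.66 + 0.61] − 0.74 = 1.27 − 0.74 = 0.53.
Reliability = 0.53 / 1.26 = 0.421.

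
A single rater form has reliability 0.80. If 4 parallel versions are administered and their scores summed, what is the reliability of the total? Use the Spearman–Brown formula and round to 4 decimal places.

ρ_k = kρ / (1 + (k−1)ρ) = 4·0.80 / (1 + 3·0.80) = 3.200 / 3.400 = 0.9412.

0.9412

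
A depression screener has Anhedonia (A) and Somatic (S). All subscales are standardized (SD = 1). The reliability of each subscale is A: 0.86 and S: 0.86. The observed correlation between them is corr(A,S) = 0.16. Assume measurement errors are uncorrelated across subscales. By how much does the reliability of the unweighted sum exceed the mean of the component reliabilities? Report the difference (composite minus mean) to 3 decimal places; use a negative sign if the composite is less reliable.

0.019

Var(sum) = 2 + 0.32 = 2.32; true-score variance = 1.72 + 0.32 = 2.04; composite reliability = 0.8793.
Mean component reliability = 0.8600.
Difference = 0.8793 − 0.8600 = 0.019.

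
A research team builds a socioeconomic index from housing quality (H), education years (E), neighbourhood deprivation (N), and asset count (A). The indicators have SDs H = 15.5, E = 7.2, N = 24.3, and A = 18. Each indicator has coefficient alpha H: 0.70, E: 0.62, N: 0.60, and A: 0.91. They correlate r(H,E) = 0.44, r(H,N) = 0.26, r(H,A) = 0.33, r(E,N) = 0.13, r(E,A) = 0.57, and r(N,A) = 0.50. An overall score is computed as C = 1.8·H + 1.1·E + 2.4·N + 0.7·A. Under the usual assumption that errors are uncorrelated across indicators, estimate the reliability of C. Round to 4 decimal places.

0.7543

Var(C) = 1.8²·15.5² + 1.1²·7.2² + 2.4²·24.3² + 0.7²·18² + 2·[1.98·15.5·7.2·0.44 + 4.32·15.5·24.3·0.26 + 1.26·15.5·18·0.33 + 2.64·7.2·24.3·0.13 + 0.77·7.2·18·0.57 + 1.68·24.3·18·0.50] = 4401.12 + 2241.26 = 6642.38.
With uncorrelated errors the cross-covariances are all true-score covariance, so they carry over unchanged; only the diagonal terms shrink to ρᵢσᵢ².
True-score variance = [1.8²·15.5²·0.70 + 1.1²·7.2²·0.62 + 2.4²·24.3²·0.60 + 0.7²·18²·0.91] + 2241.26 = 2768.98 + 2241.26 = 5010.24.
Reliability = 5010.24 / 6642.38 = 0.7543.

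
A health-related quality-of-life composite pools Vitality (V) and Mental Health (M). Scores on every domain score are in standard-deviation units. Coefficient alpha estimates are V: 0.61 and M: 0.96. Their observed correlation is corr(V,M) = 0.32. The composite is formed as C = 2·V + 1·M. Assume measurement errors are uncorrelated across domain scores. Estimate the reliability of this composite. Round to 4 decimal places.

Var(C) = 2² + 1 + 2·[2·0.32] = 5 + 1.28 = 6.28.
Under uncorrelated errors the observed covariances equal the true-score covariances, so only the own-variance terms attenuate.
True-score variance = [2²·0.61 + 0.96] + 1.28 = 3.4 + 1.28 = 4.68.
Reliability = 4.68 / 6.28 = 0.7452.

0.7452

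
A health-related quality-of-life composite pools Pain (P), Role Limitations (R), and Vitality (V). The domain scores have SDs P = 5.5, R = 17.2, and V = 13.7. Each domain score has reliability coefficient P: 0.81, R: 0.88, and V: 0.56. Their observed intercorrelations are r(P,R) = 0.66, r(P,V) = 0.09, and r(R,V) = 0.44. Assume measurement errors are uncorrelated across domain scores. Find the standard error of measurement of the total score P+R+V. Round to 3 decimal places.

Var(total) = 513.78 + 345.798 = 859.578.
True-score variance = 389.948 + 345.798 = 735.746, so reliability = 0.8559.
Error variance = 859.578 − 735.746 = 123.832; SEM = √123.832 = 11.128.

11.128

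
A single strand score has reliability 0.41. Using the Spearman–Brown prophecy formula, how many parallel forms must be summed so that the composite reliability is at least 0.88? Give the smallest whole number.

k ≥ ρ*(1−ρ₁)/(ρ₁(1−ρ*)) = 0.88·0.59 / (0.41·0.12) = 10.553.
Smallest integer k = 11.

11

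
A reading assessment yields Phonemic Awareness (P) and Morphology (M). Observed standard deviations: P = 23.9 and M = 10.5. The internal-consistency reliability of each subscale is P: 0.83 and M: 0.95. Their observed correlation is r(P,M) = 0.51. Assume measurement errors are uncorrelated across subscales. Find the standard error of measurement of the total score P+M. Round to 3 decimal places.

10.130

Var(total) = 681.46 + 255.969 = 937.429.
True-score variance = 578.842 + 255.969 = 834.811, so reliability = 0.8905.
Error variance = 937.429 − 834.811 = 102.618; SEM = √102.618 = 10.130.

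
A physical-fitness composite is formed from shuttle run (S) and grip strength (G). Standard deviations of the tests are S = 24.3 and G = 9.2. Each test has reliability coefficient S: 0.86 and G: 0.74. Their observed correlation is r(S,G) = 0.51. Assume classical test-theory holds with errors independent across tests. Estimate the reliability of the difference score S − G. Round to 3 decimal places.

Var(S−G) = 24.3² + 9.2² − 2·24.3·9.2·0.51 = 675.13 − 228.031 = 447.099.
With uncorrelated errors the cross-covariances are all true-score covariance, so they carry over unchanged; only the diagonal terms shrink to ρᵢσᵢ².
True-score variance = [24.3²·0.86 + 9.2²·0.74] − 228.031 = 570.455 − 228.031 = 342.424.
Reliability = 342.424 / 447.099 = 0.766.

0.766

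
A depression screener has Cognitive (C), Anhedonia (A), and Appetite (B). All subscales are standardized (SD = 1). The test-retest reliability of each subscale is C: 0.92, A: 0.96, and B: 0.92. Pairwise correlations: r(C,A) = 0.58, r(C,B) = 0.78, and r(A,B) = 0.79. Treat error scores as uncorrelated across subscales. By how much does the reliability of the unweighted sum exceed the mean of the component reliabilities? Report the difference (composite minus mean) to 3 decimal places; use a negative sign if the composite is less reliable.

0.039

Var(sum) = 3 + 4.3 = 7.3; true-score variance = 2.8 + 4.3 = 7.1; composite reliability = 0.9726.
Mean component reliability = 0.9333.
Difference = 0.9726 − 0.9333 = 0.039.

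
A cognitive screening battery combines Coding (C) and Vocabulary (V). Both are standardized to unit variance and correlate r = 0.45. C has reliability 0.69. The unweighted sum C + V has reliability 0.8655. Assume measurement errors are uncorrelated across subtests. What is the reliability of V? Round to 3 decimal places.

Var(C+V) = 2 + 2·0.45 = 2.900.
True-score variance = ρ_C + ρ_V + 2·0.45, so 0.8655 = (0.69 + ρ_V + 0.90) / 2.900.
ρ_V = 0.8655·2.900 − 0.69 − 0.90 = 0.920.

0.920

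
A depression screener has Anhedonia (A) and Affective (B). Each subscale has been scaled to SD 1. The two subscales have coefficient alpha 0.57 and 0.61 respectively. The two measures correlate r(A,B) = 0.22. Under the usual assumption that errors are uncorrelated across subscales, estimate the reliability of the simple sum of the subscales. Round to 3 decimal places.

0.664

Var(A+B) = 2 + 2·[0.22] = 2 + 0.44 = 2.44.
Because errors are independent across components, Cov(Tᵢ,Tⱼ) = Cov(Xᵢ,Xⱼ); the off-diagonal part of the true-score variance is the same as above.
True-score variance = [0.57 + 0.61] + 0.44 = 1.18 + 0.44 = 1.62.
Reliability = 1.62 / 2.44 = 0.664.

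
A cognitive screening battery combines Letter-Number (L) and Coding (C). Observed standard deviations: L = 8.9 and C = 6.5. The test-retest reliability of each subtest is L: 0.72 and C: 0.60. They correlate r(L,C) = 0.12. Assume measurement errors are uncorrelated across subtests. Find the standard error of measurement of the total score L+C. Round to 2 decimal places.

Var(total) = 121.46 + 13.884 = 135.344.
True-score variance = 82.3812 + 13.884 = 96.2652, so reliability = 0.7113.
Error variance = 135.344 − 96.2652 = 39.0788; SEM = √39.0788 = 6.25.

6.25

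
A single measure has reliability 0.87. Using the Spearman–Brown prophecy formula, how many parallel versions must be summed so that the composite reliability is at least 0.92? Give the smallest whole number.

2

k ≥ ρ*(1−ρ₁)/(ρ₁(1−ρ*)) = 0.92·0.13 / (0.87·0.08) = 1.718.
Smallest integer k = 2.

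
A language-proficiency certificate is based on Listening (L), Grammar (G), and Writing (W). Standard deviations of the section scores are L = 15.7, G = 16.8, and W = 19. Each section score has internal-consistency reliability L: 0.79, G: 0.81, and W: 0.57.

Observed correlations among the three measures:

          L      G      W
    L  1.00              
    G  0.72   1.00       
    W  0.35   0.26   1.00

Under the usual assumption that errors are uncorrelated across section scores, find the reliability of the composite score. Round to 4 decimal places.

0.8415

Var(L+G+W) = 15.7² + 16.8² + 19² + 2·[15.7·16.8·0.72 + 15.7·19·0.35 + 16.8·19·0.26] = 889.73 + 754.608 = 1644.34.
Under uncorrelated errors the observed covariances equal the true-score covariances, so only the own-variance terms attenuate.
True-score variance = [15.7²·0.79 + 16.8²·0.81 + 19²·0.57] + 754.608 = 629.111 + 754.608 = 1383.72.
Reliability = 1383.72 / 1644.34 = 0.8415.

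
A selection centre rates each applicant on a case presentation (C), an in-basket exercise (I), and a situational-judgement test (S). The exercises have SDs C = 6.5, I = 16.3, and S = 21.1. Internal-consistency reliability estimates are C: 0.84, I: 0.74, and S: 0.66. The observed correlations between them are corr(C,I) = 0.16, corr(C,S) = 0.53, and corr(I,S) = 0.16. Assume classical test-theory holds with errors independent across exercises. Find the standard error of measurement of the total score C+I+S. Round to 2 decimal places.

15.07

Var(total) = 753.15 + 289.341 = 1042.49.
True-score variance = 525.939 + 289.341 = 815.28, so reliability = 0.7821.
Error variance = 1042.49 − 815.28 = 227.211; SEM = √227.211 = 15.07.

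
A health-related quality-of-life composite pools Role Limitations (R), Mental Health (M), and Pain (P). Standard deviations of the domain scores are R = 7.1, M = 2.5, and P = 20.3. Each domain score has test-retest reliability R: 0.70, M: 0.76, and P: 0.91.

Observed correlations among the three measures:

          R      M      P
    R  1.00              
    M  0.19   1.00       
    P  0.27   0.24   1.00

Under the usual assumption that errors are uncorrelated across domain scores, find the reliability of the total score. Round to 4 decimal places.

0.9070

Var(R+M+P) = 7.1² + 2.5² + 20.3² + 2·[7.1·2.5·0.19 + 7.1·20.3·0.27 + 2.5·20.3·0.24] = 468.75 + 108.935 = 577.685.
Because errors are independent across components, Cov(Tᵢ,Tⱼ) = Cov(Xᵢ,Xⱼ); the off-diagonal part of the true-score variance is the same as above.
True-score variance = [7.1²·0.70 + 2.5²·0.76 + 20.3²·0.91] + 108.935 = 415.039 + 108.935 = 523.974.
Reliability = 523.974 / 577.685 = 0.9070.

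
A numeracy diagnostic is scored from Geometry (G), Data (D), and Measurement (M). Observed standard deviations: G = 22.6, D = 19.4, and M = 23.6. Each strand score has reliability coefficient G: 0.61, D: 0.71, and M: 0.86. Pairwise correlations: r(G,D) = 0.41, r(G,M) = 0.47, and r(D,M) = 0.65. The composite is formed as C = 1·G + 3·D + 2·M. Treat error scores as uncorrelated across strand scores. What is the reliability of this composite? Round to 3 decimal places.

0.873

Var(C) = 22.6² + 3²·19.4² + 2²·23.6² + 2·[3·22.6·19.4·0.41 + 2·22.6·23.6·0.47 + 6·19.4·23.6·0.65] = 6125.84 + 5652.43 = 11778.3.
Under uncorrelated errors the observed covariances equal the true-score covariances, so only the own-variance terms attenuate.
True-score variance = [22.6²·0.61 + 3²·19.4²·0.71 + 2²·23.6²·0.86] + 5652.43 = 4632.45 + 5652.43 = 10284.9.
Reliability = 10284.9 / 11778.3 = 0.873.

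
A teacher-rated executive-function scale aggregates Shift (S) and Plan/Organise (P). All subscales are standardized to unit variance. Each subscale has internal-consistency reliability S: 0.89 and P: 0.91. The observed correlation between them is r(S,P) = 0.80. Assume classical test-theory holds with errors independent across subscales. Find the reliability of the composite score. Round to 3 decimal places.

Var(S+P) = 2 + 2·[0.80] = 2 + 1.6 = 3.6.
Because errors are independent across components, Cov(Tᵢ,Tⱼ) = Cov(Xᵢ,Xⱼ); the off-diagonal part of the true-score variance is the same as above.
True-score variance = [0.89 + 0.91] + 1.6 = 1.8 + 1.6 = 3.4.
Reliability = 3.4 / 3.6 = 0.944.

0.944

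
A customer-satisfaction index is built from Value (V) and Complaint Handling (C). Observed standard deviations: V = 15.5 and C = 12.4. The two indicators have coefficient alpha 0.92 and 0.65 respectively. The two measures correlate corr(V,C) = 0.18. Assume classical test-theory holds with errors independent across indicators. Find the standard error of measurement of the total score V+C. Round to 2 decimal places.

Var(total) = 394.01 + 69.192 = 463.202.
True-score variance = 320.974 + 69.192 = 390.166, so reliability = 0.8423.
Error variance = 463.202 − 390.166 = 73.036; SEM = √73.036 = 8.55.

8.55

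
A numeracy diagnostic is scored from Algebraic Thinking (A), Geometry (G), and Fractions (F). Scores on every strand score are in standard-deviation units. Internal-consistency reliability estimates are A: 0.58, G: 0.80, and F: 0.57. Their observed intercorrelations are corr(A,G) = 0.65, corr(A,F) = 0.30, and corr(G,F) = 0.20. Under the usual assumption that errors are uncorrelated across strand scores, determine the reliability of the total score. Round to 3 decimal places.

0.802

Var(A+G+F) = 3 + 2·[0.65 + 0.30 + 0.20] = 3 + 2.3 = 5.3.
With uncorrelated errors the cross-covariances are all true-score covariance, so they carry over unchanged; only the diagonal terms shrink to ρᵢσᵢ².
True-score variance = [0.58 + 0.80 + 0.57] + 2.3 = 1.95 + 2.3 = 4.25.
Reliability = 4.25 / 5.3 = 0.802.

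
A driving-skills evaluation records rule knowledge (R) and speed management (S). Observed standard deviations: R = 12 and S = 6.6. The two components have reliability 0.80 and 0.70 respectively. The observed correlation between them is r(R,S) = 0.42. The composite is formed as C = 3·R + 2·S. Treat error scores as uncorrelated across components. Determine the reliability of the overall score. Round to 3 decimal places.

Var(C) = 3²·12² + 2²·6.6² + 2·[6·12·6.6·0.42] = 1470.24 + 399.168 = 1869.41.
Under uncorrelated errors the observed covariances equal the true-score covariances, so only the own-variance terms attenuate.
True-score variance = [3²·12²·0.80 + 2²·6.6²·0.70] + 399.168 = 1158.77 + 399.168 = 1557.94.
Reliability = 1557.94 / 1869.41 = 0.833.

0.833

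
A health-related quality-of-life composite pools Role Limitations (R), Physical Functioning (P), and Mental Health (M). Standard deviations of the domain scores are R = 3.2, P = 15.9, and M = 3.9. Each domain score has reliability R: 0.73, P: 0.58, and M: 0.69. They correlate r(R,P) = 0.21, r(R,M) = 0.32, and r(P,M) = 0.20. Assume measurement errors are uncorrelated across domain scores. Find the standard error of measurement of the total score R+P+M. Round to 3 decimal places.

10.661

Var(total) = 278.26 + 54.1608 = 332.421.
True-score variance = 164.6 + 54.1608 = 218.761, so reliability = 0.6581.
Error variance = 332.421 − 218.761 = 113.66; SEM = √113.66 = 10.661.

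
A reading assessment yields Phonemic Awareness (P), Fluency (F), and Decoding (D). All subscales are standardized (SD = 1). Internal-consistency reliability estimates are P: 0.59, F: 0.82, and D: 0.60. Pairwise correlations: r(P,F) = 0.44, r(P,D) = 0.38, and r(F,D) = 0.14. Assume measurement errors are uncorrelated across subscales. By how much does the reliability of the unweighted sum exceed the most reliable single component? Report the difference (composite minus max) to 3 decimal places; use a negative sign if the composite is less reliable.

-0.021

Var(sum) = 3 + 1.92 = 4.92; true-score variance = 2.01 + 1.92 = 3.93; composite reliability = 0.7988.
Max component reliability = 0.8200.
Difference = 0.7988 − 0.8200 = -0.021.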